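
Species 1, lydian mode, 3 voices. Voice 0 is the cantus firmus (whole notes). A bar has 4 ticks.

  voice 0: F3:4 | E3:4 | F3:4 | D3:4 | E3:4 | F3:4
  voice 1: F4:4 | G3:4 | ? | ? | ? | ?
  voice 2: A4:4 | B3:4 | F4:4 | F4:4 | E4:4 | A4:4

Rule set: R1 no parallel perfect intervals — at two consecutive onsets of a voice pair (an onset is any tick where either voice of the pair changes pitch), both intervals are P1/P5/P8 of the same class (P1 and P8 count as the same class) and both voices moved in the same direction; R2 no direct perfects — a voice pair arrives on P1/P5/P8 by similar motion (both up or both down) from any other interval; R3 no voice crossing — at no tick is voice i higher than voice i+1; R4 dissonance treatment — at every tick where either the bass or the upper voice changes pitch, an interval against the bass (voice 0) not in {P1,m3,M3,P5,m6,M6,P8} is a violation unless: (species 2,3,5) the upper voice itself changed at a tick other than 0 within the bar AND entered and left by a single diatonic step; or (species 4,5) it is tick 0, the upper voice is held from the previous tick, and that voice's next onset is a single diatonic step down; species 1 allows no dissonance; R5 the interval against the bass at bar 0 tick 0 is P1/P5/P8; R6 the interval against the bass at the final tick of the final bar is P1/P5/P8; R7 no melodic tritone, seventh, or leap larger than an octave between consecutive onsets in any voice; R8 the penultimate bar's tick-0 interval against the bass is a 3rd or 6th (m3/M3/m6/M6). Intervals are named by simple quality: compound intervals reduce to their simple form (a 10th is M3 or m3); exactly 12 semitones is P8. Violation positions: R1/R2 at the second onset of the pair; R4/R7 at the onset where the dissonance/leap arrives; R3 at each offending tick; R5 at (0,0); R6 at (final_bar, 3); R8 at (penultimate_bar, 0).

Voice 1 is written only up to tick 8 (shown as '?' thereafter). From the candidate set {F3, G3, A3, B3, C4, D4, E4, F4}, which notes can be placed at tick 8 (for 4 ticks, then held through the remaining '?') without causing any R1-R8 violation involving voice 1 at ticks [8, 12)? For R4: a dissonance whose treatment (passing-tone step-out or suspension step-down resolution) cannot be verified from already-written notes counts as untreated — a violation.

{A3, D4, F3}

F3: legal
G3: violates R4
A3: legal
B3: violates R4
C4: violates R2
D4: legal
E4: violates R4
F4: violates R2,R7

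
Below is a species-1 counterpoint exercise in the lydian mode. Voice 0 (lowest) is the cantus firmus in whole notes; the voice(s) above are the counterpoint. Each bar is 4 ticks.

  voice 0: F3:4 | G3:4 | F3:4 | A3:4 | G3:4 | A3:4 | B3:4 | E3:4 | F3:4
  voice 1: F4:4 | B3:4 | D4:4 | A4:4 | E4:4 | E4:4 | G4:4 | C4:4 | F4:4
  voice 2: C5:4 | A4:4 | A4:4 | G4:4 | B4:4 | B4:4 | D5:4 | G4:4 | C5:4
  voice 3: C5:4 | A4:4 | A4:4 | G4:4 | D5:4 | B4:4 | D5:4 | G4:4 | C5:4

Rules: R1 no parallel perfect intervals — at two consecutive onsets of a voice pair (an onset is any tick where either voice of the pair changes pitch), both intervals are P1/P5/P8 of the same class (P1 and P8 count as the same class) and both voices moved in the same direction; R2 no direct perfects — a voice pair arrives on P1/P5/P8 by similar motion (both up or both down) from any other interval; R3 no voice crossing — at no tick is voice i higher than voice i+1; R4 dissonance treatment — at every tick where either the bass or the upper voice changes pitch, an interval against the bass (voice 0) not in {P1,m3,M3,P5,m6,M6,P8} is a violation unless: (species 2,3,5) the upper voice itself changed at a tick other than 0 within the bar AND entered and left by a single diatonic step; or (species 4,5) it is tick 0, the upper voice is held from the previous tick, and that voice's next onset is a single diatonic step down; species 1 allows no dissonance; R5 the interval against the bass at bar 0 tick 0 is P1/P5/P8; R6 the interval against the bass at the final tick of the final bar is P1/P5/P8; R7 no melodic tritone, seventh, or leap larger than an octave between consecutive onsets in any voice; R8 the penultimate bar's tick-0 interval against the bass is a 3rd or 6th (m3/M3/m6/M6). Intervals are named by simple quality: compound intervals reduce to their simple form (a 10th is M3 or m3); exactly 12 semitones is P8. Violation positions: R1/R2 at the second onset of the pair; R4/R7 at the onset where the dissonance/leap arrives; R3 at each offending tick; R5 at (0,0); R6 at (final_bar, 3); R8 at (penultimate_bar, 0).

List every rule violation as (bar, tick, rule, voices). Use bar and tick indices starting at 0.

(1, 0, R1, (2, 3))
(1, 0, R4, (0, 2))
(1, 0, R4, (0, 3))
(1, 0, R7, (1,))
(3, 0, R1, (2, 3))
(3, 0, R2, (0, 1))
(3, 0, R3, (1, 2))
(3, 0, R4, (0, 2))
(3, 0, R4, (0, 3))
(3, 1, R3, (1, 2))
(3, 2, R3, (1, 2))
(3, 3, R3, (1, 2))
(5, 0, R4, (0, 2))
(5, 0, R4, (0, 3))
(6, 0, R1, (1, 2))
(6, 0, R1, (1, 3))
(6, 0, R1, (2, 3))
(7, 0, R1, (1, 2))
(7, 0, R1, (1, 3))
(7, 0, R1, (2, 3))
(8, 0, R1, (1, 2))
(8, 0, R1, (1, 3))
(8, 0, R1, (2, 3))
(8, 0, R2, (0, 1))
(8, 0, R2, (0, 2))
(8, 0, R2, (0, 3))

bar 0: v0=F3 v1=F4 v2=C5 v3=C5 downbeat P5
bar 1: v0=G3 v1=B3 v2=A4 v3=A4 downbeat M2
bar 2: v0=F3 v1=D4 v2=A4 v3=A4 downbeat M3
bar 3: v0=A3 v1=A4 v2=G4 v3=G4 downbeat m7
bar 4: v0=G3 v1=E4 v2=B4 v3=D5 downbeat P5
bar 5: v0=A3 v1=E4 v2=B4 v3=B4 downbeat M2
bar 6: v0=B3 v1=G4 v2=D5 v3=D5 downbeat m3
bar 7: v0=E3 v1=C4 v2=G4 v3=G4 downbeat m3
bar 8: v0=F3 v1=F4 v2=C5 v3=C5 downbeat P5
  -> R1 @ bar 1 tick 0 v(2, 3): C5/C5 P1 -> A4/A4 P1 similar
  -> R4 @ bar 1 tick 0 v(0, 2): G3/A4 M2 untreated
  -> R4 @ bar 1 tick 0 v(0, 3): G3/A4 M2 untreated
  -> R7 @ bar 1 tick 0 v(1,): F4->B3 leap 6st
  -> R1 @ bar 3 tick 0 v(2, 3): A4/A4 P1 -> G4/G4 P1 similar
  -> R2 @ bar 3 tick 0 v(0, 1): F3/D4 M6 -> A3/A4 P8 similar
  -> R3 @ bar 3 tick 0 v(1, 2): A4 above G4
  -> R4 @ bar 3 tick 0 v(0, 2): A3/G4 m7 untreated
  -> R4 @ bar 3 tick 0 v(0, 3): A3/G4 m7 untreated
  -> R3 @ bar 3 tick 1 v(1, 2): A4 above G4
  -> R3 @ bar 3 tick 2 v(1, 2): A4 above G4
  -> R3 @ bar 3 tick 3 v(1, 2): A4 above G4
  -> R4 @ bar 5 tick 0 v(0, 2): A3/B4 M2 untreated
  -> R4 @ bar 5 tick 0 v(0, 3): A3/B4 M2 untreated
  -> R1 @ bar 6 tick 0 v(1, 2): E4/B4 P5 -> G4/D5 P5 similar
  -> R1 @ bar 6 tick 0 v(1, 3): E4/B4 P5 -> G4/D5 P5 similar
  -> R1 @ bar 6 tick 0 v(2, 3): B4/B4 P1 -> D5/D5 P1 similar
  -> R1 @ bar 7 tick 0 v(1, 2): G4/D5 P5 -> C4/G4 P5 similar
  -> R1 @ bar 7 tick 0 v(1, 3): G4/D5 P5 -> C4/G4 P5 similar
  -> R1 @ bar 7 tick 0 v(2, 3): D5/D5 P1 -> G4/G4 P1 similar
  -> R1 @ bar 8 tick 0 v(1, 2): C4/G4 P5 -> F4/C5 P5 similar
  -> R1 @ bar 8 tick 0 v(1, 3): C4/G4 P5 -> F4/C5 P5 similar
  -> R1 @ bar 8 tick 0 v(2, 3): G4/G4 P1 -> C5/C5 P1 similar
  -> R2 @ bar 8 tick 0 v(0, 1): E3/C4 m6 -> F3/F4 P8 similar
  -> R2 @ bar 8 tick 0 v(0, 2): E3/G4 m3 -> F3/C5 P5 similar
  -> R2 @ bar 8 tick 0 v(0, 3): E3/G4 m3 -> F3/C5 P5 similar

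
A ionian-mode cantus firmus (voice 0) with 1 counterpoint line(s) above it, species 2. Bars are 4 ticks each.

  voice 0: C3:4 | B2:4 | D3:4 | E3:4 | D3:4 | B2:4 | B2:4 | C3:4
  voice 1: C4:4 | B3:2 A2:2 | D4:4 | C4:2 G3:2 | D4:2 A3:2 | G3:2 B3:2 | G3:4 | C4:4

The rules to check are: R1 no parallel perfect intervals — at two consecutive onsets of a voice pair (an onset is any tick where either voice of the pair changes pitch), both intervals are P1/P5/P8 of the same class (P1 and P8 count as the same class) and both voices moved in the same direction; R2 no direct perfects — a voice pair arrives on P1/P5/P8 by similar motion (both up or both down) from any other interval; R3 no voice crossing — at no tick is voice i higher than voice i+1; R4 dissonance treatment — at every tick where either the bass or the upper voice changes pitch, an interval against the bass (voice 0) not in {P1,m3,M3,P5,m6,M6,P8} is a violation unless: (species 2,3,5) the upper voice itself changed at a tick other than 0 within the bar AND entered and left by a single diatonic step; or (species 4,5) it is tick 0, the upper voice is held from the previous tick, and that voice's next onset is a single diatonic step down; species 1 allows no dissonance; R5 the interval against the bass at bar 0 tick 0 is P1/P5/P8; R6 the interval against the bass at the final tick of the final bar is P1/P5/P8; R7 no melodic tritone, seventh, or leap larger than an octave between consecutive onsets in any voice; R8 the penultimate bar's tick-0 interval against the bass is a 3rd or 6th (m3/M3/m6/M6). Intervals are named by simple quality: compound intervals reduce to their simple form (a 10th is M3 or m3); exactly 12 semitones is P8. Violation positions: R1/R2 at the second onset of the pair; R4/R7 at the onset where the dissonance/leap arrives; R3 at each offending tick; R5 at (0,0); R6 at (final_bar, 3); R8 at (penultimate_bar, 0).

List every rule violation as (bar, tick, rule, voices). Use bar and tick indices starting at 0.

(1, 0, R1, (0, 1))
(1, 2, R3, (0, 1))
(1, 2, R4, (0, 1))
(1, 2, R7, (1,))
(1, 3, R3, (0, 1))
(2, 0, R2, (0, 1))
(2, 0, R7, (1,))
(7, 0, R2, (0, 1))

bar 0: v0=C3 v1=C4 downbeat P8
bar 1: v0=B2 v1=B3 downbeat P8
bar 2: v0=D3 v1=D4 downbeat P8
bar 3: v0=E3 v1=C4 downbeat m6
bar 4: v0=D3 v1=D4 downbeat P8
bar 5: v0=B2 v1=G3 downbeat m6
bar 6: v0=B2 v1=G3 downbeat m6
bar 7: v0=C3 v1=C4 downbeat P8
  -> R1 @ bar 1 tick 0 v(0, 1): C3/C4 P8 -> B2/B3 P8 similar
  -> R3 @ bar 1 tick 2 v(0, 1): B2 above A2
  -> R4 @ bar 1 tick 2 v(0, 1): B2/A2 M2 untreated
  -> R7 @ bar 1 tick 2 v(1,): B3->A2 leap 14st
  -> R3 @ bar 1 tick 3 v(0, 1): B2 above A2
  -> R2 @ bar 2 tick 0 v(0, 1): B2/A2 M2 -> D3/D4 P8 similar
  -> R7 @ bar 2 tick 0 v(1,): A2->D4 leap 17st
  -> R2 @ bar 7 tick 0 v(0, 1): B2/G3 m6 -> C3/C4 P8 similar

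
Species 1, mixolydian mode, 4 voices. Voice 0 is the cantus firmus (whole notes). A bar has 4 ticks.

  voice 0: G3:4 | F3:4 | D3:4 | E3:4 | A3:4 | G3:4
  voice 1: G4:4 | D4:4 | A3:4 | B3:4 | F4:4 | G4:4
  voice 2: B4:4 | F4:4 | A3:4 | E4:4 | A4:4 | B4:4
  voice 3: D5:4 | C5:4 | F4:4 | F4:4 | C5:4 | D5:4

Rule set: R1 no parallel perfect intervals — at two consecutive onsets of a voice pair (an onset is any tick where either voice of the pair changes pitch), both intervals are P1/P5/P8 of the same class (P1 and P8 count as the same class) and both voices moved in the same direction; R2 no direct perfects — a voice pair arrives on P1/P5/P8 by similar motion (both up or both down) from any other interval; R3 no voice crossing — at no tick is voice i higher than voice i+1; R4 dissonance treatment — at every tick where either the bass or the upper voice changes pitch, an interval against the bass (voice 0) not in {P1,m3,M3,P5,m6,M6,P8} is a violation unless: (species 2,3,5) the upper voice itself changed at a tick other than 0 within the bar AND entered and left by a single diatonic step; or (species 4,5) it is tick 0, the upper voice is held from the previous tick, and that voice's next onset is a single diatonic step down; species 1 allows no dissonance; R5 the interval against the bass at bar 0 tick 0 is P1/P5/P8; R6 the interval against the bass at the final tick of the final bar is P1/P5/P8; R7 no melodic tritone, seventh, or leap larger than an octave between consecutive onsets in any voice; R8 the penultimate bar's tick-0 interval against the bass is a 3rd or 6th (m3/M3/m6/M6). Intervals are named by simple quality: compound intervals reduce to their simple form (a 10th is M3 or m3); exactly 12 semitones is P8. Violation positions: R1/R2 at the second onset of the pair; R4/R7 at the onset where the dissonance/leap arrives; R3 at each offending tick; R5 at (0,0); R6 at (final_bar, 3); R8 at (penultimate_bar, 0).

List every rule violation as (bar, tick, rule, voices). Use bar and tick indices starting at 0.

(0, 0, R5, (0, 2))
(1, 0, R1, (0, 3))
(1, 0, R2, (0, 2))
(1, 0, R2, (2, 3))
(1, 0, R7, (2,))
(2, 0, R2, (0, 1))
(2, 0, R2, (0, 2))
(2, 0, R2, (1, 2))
(3, 0, R1, (0, 1))
(3, 0, R2, (0, 2))
(3, 0, R4, (0, 3))
(4, 0, R1, (0, 2))
(4, 0, R2, (1, 3))
(4, 0, R7, (1,))
(4, 0, R8, (0, 2))
(5, 0, R1, (1, 3))
(5, 3, R6, (0, 2))

bar 0: v0=G3 v1=G4 v2=B4 v3=D5 downbeat P5
bar 1: v0=F3 v1=D4 v2=F4 v3=C5 downbeat P5
bar 2: v0=D3 v1=A3 v2=A3 v3=F4 downbeat m3
bar 3: v0=E3 v1=B3 v2=E4 v3=F4 downbeat m2
bar 4: v0=A3 v1=F4 v2=A4 v3=C5 downbeat m3
bar 5: v0=G3 v1=G4 v2=B4 v3=D5 downbeat P5
  -> R5 @ bar 0 tick 0 v(0, 2): opens on M3
  -> R1 @ bar 1 tick 0 v(0, 3): G3/D5 P5 -> F3/C5 P5 similar
  -> R2 @ bar 1 tick 0 v(0, 2): G3/B4 M3 -> F3/F4 P8 similar
  -> R2 @ bar 1 tick 0 v(2, 3): B4/D5 m3 -> F4/C5 P5 similar
  -> R7 @ bar 1 tick 0 v(2,): B4->F4 leap 6st
  -> R2 @ bar 2 tick 0 v(0, 1): F3/D4 M6 -> D3/A3 P5 similar
  -> R2 @ bar 2 tick 0 v(0, 2): F3/F4 P8 -> D3/A3 P5 similar
  -> R2 @ bar 2 tick 0 v(1, 2): D4/F4 m3 -> A3/A3 P1 similar
  -> R1 @ bar 3 tick 0 v(0, 1): D3/A3 P5 -> E3/B3 P5 similar
  -> R2 @ bar 3 tick 0 v(0, 2): D3/A3 P5 -> E3/E4 P8 similar
  -> R4 @ bar 3 tick 0 v(0, 3): E3/F4 m2 untreated
  -> R1 @ bar 4 tick 0 v(0, 2): E3/E4 P8 -> A3/A4 P8 similar
  -> R2 @ bar 4 tick 0 v(1, 3): B3/F4 TT -> F4/C5 P5 similar
  -> R7 @ bar 4 tick 0 v(1,): B3->F4 leap 6st
  -> R8 @ bar 4 tick 0 v(0, 2): penult P8 not 3rd/6th
  -> R1 @ bar 5 tick 0 v(1, 3): F4/C5 P5 -> G4/D5 P5 similar
  -> R6 @ bar 5 tick 3 v(0, 2): closes on M3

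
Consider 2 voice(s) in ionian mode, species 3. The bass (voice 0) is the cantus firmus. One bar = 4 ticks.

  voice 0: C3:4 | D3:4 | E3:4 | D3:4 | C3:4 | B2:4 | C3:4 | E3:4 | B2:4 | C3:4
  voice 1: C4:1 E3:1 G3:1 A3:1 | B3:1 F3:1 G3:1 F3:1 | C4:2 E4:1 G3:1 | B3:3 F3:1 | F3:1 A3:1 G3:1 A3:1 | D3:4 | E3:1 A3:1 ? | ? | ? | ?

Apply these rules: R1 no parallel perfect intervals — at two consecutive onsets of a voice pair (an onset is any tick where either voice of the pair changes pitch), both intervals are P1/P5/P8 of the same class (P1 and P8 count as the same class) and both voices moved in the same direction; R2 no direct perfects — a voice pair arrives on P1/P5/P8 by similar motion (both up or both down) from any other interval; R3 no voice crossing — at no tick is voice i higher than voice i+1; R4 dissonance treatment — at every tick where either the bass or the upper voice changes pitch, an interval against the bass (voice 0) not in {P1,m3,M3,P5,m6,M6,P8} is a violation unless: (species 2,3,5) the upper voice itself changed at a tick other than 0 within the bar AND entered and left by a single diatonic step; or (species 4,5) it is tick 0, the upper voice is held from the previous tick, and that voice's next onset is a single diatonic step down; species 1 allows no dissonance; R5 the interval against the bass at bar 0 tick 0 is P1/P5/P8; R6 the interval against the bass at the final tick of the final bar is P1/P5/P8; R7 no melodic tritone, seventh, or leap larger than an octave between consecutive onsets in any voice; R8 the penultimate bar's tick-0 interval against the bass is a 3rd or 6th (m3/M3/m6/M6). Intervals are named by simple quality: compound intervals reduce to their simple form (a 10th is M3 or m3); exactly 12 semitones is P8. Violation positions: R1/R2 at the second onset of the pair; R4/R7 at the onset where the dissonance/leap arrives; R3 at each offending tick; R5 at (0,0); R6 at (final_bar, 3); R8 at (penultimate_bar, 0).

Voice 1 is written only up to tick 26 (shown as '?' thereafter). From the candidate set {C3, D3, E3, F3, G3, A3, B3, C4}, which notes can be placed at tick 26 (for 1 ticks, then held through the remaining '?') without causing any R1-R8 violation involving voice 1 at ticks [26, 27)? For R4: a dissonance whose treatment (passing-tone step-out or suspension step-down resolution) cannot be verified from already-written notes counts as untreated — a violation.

{A3, C3, C4, E3, G3}

C3: legal
D3: violates R4
E3: legal
F3: violates R4
G3: legal
A3: legal
B3: violates R4
C4: legal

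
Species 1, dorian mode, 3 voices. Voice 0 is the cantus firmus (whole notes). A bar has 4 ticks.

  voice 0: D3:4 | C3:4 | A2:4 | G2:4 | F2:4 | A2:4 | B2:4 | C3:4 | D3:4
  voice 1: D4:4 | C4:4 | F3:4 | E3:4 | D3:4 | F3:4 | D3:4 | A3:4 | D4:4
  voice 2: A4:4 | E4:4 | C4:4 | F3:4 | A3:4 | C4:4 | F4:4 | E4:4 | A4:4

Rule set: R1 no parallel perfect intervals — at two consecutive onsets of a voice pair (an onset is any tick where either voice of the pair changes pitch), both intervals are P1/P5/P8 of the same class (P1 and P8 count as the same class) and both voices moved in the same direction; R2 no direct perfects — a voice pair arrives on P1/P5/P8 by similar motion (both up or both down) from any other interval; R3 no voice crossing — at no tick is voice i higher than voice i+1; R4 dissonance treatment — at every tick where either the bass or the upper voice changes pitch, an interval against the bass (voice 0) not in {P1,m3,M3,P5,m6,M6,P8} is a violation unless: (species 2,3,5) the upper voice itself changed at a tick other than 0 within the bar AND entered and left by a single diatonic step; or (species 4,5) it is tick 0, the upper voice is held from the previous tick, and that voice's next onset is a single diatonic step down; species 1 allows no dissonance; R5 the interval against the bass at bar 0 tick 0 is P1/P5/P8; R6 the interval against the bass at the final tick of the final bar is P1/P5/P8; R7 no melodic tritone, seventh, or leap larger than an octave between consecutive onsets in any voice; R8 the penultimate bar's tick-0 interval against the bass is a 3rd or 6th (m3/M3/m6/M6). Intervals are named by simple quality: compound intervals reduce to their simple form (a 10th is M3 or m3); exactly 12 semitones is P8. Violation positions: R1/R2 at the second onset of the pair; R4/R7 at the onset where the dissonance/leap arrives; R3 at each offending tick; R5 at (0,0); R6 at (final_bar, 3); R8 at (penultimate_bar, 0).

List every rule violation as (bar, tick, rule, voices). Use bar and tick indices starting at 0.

(1, 0, R1, (0, 1))
(2, 0, R2, (1, 2))
(3, 0, R4, (0, 2))
(5, 0, R1, (1, 2))
(6, 0, R4, (0, 2))
(8, 0, R1, (1, 2))
(8, 0, R2, (0, 1))
(8, 0, R2, (0, 2))

bar 0: v0=D3 v1=D4 v2=A4 downbeat P5
bar 1: v0=C3 v1=C4 v2=E4 downbeat M3
bar 2: v0=A2 v1=F3 v2=C4 downbeat m3
bar 3: v0=G2 v1=E3 v2=F3 downbeat m7
bar 4: v0=F2 v1=D3 v2=A3 downbeat M3
bar 5: v0=A2 v1=F3 v2=C4 downbeat m3
bar 6: v0=B2 v1=D3 v2=F4 downbeat TT
bar 7: v0=C3 v1=A3 v2=E4 downbeat M3
bar 8: v0=D3 v1=D4 v2=A4 downbeat P5
  -> R1 @ bar 1 tick 0 v(0, 1): D3/D4 P8 -> C3/C4 P8 similar
  -> R2 @ bar 2 tick 0 v(1, 2): C4/E4 M3 -> F3/C4 P5 similar
  -> R4 @ bar 3 tick 0 v(0, 2): G2/F3 m7 untreated
  -> R1 @ bar 5 tick 0 v(1, 2): D3/A3 P5 -> F3/C4 P5 similar
  -> R4 @ bar 6 tick 0 v(0, 2): B2/F4 TT untreated
  -> R1 @ bar 8 tick 0 v(1, 2): A3/E4 P5 -> D4/A4 P5 similar
  -> R2 @ bar 8 tick 0 v(0, 1): C3/A3 M6 -> D3/D4 P8 similar
  -> R2 @ bar 8 tick 0 v(0, 2): C3/E4 M3 -> D3/A4 P5 similar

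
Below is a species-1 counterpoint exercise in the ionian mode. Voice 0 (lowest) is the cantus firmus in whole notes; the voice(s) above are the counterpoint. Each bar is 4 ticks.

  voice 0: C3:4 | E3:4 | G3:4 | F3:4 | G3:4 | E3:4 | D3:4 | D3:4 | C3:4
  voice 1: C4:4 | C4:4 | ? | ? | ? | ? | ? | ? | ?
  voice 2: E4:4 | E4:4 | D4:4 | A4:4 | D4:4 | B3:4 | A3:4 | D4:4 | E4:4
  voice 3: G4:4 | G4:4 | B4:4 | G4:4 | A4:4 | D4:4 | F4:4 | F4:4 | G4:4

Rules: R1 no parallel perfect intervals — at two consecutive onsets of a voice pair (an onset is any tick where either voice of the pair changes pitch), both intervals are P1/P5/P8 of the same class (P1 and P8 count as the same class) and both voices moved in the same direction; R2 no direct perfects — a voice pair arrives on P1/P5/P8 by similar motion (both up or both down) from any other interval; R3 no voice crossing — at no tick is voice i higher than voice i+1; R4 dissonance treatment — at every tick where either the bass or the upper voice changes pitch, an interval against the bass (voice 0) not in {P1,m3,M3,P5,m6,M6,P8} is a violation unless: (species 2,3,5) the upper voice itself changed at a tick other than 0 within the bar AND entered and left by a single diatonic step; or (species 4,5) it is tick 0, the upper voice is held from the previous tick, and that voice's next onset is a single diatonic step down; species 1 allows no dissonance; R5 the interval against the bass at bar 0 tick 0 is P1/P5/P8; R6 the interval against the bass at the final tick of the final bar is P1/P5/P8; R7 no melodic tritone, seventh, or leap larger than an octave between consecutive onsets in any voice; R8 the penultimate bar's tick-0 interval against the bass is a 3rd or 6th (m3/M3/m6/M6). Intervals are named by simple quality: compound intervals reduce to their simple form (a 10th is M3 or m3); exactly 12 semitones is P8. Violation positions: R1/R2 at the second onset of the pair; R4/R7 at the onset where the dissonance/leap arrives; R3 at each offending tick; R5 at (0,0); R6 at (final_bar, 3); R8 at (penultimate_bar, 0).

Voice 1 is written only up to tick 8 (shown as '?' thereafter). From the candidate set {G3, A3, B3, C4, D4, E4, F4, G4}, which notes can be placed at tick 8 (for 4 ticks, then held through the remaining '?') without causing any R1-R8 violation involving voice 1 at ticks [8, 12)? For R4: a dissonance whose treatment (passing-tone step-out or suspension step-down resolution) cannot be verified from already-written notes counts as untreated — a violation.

{B3}

G3: violates R2
A3: violates R4
B3: legal
C4: violates R4
D4: violates R2
E4: violates R1,R3
F4: violates R3,R4
G4: violates R2,R3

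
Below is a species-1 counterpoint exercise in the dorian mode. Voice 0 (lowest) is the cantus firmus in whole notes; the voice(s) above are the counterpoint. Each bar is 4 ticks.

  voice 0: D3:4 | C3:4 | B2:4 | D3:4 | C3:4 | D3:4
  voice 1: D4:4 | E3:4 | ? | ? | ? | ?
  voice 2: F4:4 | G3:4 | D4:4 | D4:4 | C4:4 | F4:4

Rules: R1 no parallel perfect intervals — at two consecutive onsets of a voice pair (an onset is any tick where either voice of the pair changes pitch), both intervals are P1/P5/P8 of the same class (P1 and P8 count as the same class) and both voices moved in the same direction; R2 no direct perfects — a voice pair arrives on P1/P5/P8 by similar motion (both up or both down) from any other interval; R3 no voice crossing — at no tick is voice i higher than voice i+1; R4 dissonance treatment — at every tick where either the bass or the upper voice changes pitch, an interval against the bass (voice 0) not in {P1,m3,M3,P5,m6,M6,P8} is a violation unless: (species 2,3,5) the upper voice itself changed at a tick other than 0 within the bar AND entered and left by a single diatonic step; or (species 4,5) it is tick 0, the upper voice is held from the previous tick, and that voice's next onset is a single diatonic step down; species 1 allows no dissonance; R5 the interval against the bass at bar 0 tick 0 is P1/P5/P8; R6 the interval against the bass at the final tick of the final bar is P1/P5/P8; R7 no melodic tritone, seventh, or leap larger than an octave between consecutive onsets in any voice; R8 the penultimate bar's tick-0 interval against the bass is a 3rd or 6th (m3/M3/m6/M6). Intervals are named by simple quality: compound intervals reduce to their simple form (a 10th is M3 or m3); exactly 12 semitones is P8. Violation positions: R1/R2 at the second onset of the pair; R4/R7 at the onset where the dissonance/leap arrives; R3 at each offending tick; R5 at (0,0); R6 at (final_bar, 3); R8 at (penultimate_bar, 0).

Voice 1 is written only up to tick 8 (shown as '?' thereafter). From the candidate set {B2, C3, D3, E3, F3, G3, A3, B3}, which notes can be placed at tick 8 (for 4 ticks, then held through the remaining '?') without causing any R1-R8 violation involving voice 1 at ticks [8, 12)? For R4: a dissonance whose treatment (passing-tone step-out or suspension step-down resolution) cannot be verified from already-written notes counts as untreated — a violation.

{B3, D3}

B2: violates R2
C3: violates R4
D3: legal
E3: violates R4
F3: violates R4
G3: violates R2
A3: violates R4
B3: legal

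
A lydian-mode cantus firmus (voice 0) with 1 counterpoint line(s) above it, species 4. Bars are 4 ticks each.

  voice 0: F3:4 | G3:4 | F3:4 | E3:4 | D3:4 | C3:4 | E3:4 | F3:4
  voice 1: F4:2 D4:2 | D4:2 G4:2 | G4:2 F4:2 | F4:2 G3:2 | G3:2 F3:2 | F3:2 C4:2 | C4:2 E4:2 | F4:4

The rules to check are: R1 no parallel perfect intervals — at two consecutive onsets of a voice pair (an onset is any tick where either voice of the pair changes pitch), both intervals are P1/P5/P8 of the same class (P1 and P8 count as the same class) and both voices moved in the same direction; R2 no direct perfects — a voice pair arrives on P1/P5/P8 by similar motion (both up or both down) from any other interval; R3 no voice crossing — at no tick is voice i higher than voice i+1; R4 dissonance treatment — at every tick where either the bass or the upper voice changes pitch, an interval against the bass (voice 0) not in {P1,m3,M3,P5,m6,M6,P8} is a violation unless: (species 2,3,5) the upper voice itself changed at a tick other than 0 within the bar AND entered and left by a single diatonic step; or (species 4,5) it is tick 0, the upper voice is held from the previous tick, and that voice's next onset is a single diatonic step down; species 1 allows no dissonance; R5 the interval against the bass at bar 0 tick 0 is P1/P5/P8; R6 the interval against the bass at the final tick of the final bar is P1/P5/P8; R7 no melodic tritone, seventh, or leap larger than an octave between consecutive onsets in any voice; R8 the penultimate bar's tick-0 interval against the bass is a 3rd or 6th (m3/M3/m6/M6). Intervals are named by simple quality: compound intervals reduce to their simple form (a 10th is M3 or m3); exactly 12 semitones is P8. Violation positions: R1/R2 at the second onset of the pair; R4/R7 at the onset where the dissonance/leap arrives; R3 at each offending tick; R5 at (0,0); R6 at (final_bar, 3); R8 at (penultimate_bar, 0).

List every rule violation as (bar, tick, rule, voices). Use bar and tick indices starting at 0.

bar 0: v0=F3 v1=F4 downbeat P8
bar 1: v0=G3 v1=D4 downbeat P5
bar 2: v0=F3 v1=G4 downbeat M2
bar 3: v0=E3 v1=F4 downbeat m2
bar 4: v0=D3 v1=G3 downbeat P4
bar 5: v0=C3 v1=F3 downbeat P4
bar 6: v0=E3 v1=C4 downbeat m6
bar 7: v0=F3 v1=F4 downbeat P8
  -> R4 @ bar 3 tick 0 v(0, 1): E3/F4 m2 untreated
  -> R7 @ bar 3 tick 2 v(1,): F4->G3 leap 10st
  -> R4 @ bar 5 tick 0 v(0, 1): C3/F3 P4 untreated
  -> R1 @ bar 7 tick 0 v(0, 1): E3/E4 P8 -> F3/F4 P8 similar

(3, 0, R4, (0, 1))
(3, 2, R7, (1,))
(5, 0, R4, (0, 1))
(7, 0, R1, (0, 1))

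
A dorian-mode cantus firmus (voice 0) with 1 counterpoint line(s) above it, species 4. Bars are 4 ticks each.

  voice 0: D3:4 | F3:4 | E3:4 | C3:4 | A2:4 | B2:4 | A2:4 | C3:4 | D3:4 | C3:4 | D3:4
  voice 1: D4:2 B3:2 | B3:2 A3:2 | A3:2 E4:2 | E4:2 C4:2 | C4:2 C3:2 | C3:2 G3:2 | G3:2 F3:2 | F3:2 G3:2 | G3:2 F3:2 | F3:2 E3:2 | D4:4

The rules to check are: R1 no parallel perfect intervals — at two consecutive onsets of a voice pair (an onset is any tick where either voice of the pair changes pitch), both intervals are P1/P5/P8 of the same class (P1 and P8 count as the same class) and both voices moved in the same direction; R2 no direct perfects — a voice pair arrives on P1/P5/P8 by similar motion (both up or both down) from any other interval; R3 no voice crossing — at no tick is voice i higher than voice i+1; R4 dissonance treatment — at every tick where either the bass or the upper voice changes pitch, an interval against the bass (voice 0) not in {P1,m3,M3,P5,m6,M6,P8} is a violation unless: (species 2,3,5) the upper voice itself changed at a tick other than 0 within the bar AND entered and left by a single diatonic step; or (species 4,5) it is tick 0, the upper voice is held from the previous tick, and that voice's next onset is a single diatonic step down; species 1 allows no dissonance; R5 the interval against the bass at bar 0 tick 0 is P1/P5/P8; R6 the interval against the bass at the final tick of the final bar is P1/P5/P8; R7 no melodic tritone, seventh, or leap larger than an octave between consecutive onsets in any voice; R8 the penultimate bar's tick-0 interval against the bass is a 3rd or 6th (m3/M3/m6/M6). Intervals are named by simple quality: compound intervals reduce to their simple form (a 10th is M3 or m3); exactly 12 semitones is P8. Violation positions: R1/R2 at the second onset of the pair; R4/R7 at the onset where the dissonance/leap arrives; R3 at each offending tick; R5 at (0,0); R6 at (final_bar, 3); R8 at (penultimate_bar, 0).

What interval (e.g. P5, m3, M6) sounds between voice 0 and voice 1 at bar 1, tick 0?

TT

voice 0=F3 voice 1=B3 -> TT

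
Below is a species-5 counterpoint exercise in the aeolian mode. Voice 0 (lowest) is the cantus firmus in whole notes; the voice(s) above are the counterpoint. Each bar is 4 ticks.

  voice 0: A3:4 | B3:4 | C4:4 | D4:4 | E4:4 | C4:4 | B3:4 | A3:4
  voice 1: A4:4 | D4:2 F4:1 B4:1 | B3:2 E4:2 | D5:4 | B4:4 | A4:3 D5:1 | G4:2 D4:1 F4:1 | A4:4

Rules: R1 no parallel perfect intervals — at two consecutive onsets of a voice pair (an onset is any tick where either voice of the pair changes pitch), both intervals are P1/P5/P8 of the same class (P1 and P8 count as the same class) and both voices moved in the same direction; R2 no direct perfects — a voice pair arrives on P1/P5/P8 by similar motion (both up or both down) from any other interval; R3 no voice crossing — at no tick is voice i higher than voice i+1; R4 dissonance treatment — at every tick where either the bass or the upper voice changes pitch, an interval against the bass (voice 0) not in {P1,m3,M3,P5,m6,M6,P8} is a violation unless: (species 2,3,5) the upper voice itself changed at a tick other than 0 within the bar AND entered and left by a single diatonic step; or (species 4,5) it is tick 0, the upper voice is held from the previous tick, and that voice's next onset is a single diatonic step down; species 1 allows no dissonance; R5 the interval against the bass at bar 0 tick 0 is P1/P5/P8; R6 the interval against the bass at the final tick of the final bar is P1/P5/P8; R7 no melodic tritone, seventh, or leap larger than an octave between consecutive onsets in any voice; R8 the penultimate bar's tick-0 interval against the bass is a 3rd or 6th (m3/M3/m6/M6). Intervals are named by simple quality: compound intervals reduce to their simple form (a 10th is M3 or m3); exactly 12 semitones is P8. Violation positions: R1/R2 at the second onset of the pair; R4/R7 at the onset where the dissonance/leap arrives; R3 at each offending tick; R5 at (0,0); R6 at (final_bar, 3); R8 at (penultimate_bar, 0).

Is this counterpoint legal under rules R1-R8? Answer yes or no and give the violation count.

No (9 violations)

bar 0: v0=A3 v1=A4 (P8)
bar 1: v0=B3 v1=D4 (m3)
bar 2: v0=C4 v1=B3 (m2)
bar 3: v0=D4 v1=D5 (P8)
bar 4: v0=E4 v1=B4 (P5)
bar 5: v0=C4 v1=A4 (M6)
bar 6: v0=B3 v1=G4 (m6)
bar 7: v0=A3 v1=A4 (P8)
  R4 @ bar1.2: B3/F4 TT untreated
  R7 @ bar1.3: F4->B4 leap 6st
  R3 @ bar2.0: C4 above B3
  R4 @ bar2.0: C4/B3 m2 untreated
  R3 @ bar2.1: C4 above B3
  R2 @ bar3.0: C4/E4 M3 -> D4/D5 P8 similar
  R7 @ bar3.0: E4->D5 leap 10st
  R4 @ bar5.3: C4/D5 M2 untreated
  R4 @ bar6.3: B3/F4 TT untreated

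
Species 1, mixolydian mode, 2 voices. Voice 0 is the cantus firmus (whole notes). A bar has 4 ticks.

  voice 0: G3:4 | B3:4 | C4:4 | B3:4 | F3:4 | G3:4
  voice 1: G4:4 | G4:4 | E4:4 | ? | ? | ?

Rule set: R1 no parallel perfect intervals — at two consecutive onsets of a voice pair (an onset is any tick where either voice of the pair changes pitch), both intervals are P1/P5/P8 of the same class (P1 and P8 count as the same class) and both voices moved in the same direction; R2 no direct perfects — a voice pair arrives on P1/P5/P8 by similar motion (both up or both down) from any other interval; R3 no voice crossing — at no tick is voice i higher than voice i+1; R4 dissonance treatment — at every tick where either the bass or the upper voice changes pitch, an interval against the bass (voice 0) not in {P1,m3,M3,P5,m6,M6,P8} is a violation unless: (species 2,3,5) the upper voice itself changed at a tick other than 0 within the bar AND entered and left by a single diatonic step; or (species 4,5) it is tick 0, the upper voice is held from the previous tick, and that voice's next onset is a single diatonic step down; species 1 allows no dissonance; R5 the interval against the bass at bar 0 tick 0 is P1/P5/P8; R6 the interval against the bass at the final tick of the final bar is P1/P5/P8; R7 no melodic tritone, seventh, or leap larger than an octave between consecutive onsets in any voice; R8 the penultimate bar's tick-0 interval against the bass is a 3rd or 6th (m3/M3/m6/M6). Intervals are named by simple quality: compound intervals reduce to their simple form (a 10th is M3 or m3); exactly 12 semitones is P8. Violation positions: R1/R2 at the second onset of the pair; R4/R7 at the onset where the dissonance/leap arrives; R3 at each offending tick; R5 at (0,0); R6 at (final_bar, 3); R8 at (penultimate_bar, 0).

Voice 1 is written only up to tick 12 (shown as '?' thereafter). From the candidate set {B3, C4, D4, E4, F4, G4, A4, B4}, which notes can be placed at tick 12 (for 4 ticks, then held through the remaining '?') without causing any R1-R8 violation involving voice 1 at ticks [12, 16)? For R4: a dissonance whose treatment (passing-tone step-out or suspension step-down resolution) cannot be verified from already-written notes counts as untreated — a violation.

{B4, D4, G4}

B3: violates R2
C4: violates R4
D4: legal
E4: violates R4
F4: violates R4
G4: legal
A4: violates R4
B4: legal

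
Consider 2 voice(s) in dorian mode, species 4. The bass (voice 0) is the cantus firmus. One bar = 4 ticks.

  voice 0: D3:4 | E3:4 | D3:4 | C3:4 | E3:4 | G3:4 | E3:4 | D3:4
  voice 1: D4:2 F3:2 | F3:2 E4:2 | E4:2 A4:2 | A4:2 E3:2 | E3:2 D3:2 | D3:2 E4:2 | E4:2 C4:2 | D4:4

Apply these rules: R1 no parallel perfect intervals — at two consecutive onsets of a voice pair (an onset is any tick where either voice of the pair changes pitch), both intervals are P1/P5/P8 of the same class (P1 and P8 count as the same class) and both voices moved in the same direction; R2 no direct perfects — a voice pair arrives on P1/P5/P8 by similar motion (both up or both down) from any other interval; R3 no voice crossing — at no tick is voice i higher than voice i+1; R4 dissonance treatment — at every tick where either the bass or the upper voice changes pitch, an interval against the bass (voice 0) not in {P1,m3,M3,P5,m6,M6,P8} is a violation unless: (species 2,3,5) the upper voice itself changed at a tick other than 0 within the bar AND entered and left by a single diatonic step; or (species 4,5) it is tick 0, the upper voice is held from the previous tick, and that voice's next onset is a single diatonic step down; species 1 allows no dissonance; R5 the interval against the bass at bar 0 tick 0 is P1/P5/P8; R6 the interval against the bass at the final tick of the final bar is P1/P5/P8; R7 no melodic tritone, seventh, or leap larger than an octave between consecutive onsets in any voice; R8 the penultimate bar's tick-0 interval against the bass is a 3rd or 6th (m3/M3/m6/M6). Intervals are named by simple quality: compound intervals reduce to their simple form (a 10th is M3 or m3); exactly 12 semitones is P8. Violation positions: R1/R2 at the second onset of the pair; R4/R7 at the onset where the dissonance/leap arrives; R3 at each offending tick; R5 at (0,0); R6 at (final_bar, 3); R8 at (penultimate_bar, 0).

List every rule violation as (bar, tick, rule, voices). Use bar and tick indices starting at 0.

(1, 0, R4, (0, 1))
(1, 2, R7, (1,))
(2, 0, R4, (0, 1))
(3, 2, R7, (1,))
(4, 2, R3, (0, 1))
(4, 2, R4, (0, 1))
(4, 3, R3, (0, 1))
(5, 0, R3, (0, 1))
(5, 0, R4, (0, 1))
(5, 1, R3, (0, 1))
(5, 2, R7, (1,))
(6, 0, R8, (0, 1))

bar 0: v0=D3 v1=D4 downbeat P8
bar 1: v0=E3 v1=F3 downbeat m2
bar 2: v0=D3 v1=E4 downbeat M2
bar 3: v0=C3 v1=A4 downbeat M6
bar 4: v0=E3 v1=E3 downbeat P1
bar 5: v0=G3 v1=D3 downbeat P4
bar 6: v0=E3 v1=E4 downbeat P8
bar 7: v0=D3 v1=D4 downbeat P8
  -> R4 @ bar 1 tick 0 v(0, 1): E3/F3 m2 untreated
  -> R7 @ bar 1 tick 2 v(1,): F3->E4 leap 11st
  -> R4 @ bar 2 tick 0 v(0, 1): D3/E4 M2 untreated
  -> R7 @ bar 3 tick 2 v(1,): A4->E3 leap 17st
  -> R3 @ bar 4 tick 2 v(0, 1): E3 above D3
  -> R4 @ bar 4 tick 2 v(0, 1): E3/D3 M2 untreated
  -> R3 @ bar 4 tick 3 v(0, 1): E3 above D3
  -> R3 @ bar 5 tick 0 v(0, 1): G3 above D3
  -> R4 @ bar 5 tick 0 v(0, 1): G3/D3 P4 untreated
  -> R3 @ bar 5 tick 1 v(0, 1): G3 above D3
  -> R7 @ bar 5 tick 2 v(1,): D3->E4 leap 14st
  -> R8 @ bar 6 tick 0 v(0, 1): penult P8 not 3rd/6th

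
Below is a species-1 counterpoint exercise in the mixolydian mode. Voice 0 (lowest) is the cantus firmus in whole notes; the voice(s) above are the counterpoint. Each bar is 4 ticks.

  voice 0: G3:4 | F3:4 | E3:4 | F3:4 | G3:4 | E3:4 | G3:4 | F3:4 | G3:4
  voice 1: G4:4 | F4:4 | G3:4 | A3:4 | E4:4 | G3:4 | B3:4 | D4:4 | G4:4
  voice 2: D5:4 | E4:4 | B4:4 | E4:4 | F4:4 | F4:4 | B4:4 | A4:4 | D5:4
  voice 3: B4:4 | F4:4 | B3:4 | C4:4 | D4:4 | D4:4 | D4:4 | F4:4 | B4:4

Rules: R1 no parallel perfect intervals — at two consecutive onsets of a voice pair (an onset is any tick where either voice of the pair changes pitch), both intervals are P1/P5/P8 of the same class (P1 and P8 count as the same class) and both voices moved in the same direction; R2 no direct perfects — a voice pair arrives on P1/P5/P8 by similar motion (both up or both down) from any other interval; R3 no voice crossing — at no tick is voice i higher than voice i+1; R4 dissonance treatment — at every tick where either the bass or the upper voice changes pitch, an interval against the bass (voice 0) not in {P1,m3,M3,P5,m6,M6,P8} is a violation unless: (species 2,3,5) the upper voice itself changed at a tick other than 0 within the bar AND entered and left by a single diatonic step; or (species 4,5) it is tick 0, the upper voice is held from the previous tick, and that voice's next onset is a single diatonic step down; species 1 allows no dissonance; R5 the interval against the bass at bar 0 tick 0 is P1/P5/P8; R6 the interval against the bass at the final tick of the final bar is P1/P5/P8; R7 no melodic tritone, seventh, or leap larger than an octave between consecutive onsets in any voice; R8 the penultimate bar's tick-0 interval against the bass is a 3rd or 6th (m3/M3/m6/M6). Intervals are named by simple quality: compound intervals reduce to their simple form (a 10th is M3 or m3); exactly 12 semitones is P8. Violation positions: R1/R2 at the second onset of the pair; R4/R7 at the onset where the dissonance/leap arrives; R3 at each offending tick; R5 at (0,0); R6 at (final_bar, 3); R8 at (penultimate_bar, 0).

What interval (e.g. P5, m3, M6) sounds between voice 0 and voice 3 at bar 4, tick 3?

P5

voice 0=G3 voice 3=D4 -> P5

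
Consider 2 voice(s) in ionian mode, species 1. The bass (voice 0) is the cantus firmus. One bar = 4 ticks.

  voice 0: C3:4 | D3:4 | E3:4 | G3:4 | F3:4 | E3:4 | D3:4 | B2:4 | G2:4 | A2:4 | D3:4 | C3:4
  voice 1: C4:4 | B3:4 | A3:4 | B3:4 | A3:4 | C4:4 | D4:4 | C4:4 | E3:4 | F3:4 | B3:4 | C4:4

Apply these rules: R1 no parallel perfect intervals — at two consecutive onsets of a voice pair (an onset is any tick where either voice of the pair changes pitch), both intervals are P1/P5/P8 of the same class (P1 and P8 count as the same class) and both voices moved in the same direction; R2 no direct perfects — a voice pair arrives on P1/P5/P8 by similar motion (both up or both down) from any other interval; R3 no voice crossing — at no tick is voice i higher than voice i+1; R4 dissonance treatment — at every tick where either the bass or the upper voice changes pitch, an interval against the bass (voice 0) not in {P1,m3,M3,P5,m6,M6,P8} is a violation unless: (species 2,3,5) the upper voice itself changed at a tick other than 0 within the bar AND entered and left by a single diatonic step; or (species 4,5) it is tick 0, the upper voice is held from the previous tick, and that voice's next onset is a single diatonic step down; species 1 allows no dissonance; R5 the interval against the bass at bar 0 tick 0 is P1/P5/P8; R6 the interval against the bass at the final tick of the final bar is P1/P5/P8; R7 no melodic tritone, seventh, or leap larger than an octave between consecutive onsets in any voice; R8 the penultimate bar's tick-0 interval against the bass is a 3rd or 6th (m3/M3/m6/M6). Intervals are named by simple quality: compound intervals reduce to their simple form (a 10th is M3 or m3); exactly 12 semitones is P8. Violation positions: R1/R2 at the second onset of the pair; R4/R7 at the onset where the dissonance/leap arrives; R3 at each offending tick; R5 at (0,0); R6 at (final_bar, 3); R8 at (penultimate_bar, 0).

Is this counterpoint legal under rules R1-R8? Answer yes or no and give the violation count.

No (3 violations)

bar 0: v0=C3 v1=C4 (P8)
bar 1: v0=D3 v1=B3 (M6)
bar 2: v0=E3 v1=A3 (P4)
bar 3: v0=G3 v1=B3 (M3)
bar 4: v0=F3 v1=A3 (M3)
bar 5: v0=E3 v1=C4 (m6)
bar 6: v0=D3 v1=D4 (P8)
bar 7: v0=B2 v1=C4 (m2)
bar 8: v0=G2 v1=E3 (M6)
bar 9: v0=A2 v1=F3 (m6)
bar 10: v0=D3 v1=B3 (M6)
bar 11: v0=C3 v1=C4 (P8)
  R4 @ bar2.0: E3/A3 P4 untreated
  R4 @ bar7.0: B2/C4 m2 untreated
  R7 @ bar10.0: F3->B3 leap 6st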